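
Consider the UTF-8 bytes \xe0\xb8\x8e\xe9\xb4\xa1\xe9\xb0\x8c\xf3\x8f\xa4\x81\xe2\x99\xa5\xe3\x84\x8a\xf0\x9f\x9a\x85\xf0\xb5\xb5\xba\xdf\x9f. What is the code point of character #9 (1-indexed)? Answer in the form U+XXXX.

Offset 0: leading byte 0xE0 = 11100000 → 3-byte char #1 = E0 B8 8E.
Offset 3: leading byte 0xE9 = 11101001 → 3-byte char #2 = E9 B4 A1.
Offset 6: leading byte 0xE9 = 11101001 → 3-byte char #3 = E9 B0 8C.
Offset 9: leading byte 0xF3 = 11110011 → 4-byte char #4 = F3 8F A4 81.
Offset 13: leading byte 0xE2 = 11100010 → 3-byte char #5 = E2 99 A5.
Offset 16: leading byte 0xE3 = 11100011 → 3-byte char #6 = E3 84 8A.
Offset 19: leading byte 0xF0 = 11110000 → 4-byte char #7 = F0 9F 9A 85.
Offset 23: leading byte 0xF0 = 11110000 → 4-byte char #8 = F0 B5 B5 BA.
Offset 27: leading byte 0xDF = 11011111 → 2-byte char #9 = DF 9F.
Leading byte 0xDF = 11011111 matches 110xxxxx → 2-byte sequence.
Byte 1: 0xDF = 11011111, payload 11111 (5 bits).
Byte 2: 0x9F = 10011111 (10xxxxxx ✓), payload 011111.
Concatenate: 11111011111 = 0x7DF (11 bits → U+07DF).

U+07DF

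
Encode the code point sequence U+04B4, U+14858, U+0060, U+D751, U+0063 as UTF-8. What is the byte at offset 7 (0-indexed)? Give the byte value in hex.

U+04B4 → 2-byte form D2 B4 at offsets 0–1.
U+14858 → 4-byte form F0 94 A1 98 at offsets 2–5.
U+0060 → 1-byte form 60 at offsets 6–6.
U+D751 → 3-byte form ED 9D 91 at offsets 7–9.
Offset 7 falls in char 4's range; it's byte 1 of ED 9D 91 = 0xED.

0xED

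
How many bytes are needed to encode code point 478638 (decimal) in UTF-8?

U+74DAE = 0x74DAE. UTF-8 uses 1 byte below 0x80, 2 below 0x800, 3 below 0x10000, 4 up to 0x10FFFF. 0x74DAE is in U+10000–U+10FFFF → 4 bytes.

4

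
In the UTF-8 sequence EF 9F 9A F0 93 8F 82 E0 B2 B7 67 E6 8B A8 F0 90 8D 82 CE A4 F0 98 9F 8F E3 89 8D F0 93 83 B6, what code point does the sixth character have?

U+10342

Offset 0: leading byte 0xEF = 11101111 → 3-byte char #1 = EF 9F 9A.
Offset 3: leading byte 0xF0 = 11110000 → 4-byte char #2 = F0 93 8F 82.
Offset 7: leading byte 0xE0 = 11100000 → 3-byte char #3 = E0 B2 B7.
Offset 10: leading byte 0x67 = 01100111 → 1-byte char #4 = 67.
Offset 11: leading byte 0xE6 = 11100110 → 3-byte char #5 = E6 8B A8.
Offset 14: leading byte 0xF0 = 11110000 → 4-byte char #6 = F0 90 8D 82.
Leading byte 0xF0 = 11110000 matches 11110xxx → 4-byte sequence.
Byte 1: 0xF0 = 11110000, payload 000 (3 bits).
Byte 2: 0x90 = 10010000 (10xxxxxx ✓), payload 010000.
Byte 3: 0x8D = 10001101 (10xxxxxx ✓), payload 001101.
Byte 4: 0x82 = 10000010 (10xxxxxx ✓), payload 000010.
Concatenate: 000010000001101000010 = 0x10342 (21 bits → U+10342).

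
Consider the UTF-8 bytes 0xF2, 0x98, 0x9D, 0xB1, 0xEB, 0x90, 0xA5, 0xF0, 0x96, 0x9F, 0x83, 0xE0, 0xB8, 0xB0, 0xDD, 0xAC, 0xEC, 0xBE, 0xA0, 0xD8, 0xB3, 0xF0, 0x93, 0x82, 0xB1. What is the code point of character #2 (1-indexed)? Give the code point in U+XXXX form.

U+B425

Offset 0: leading byte 0xF2 = 11110010 → 4-byte char #1 = F2 98 9D B1.
Offset 4: leading byte 0xEB = 11101011 → 3-byte char #2 = EB 90 A5.
Leading byte 0xEB = 11101011 matches 1110xxxx → 3-byte sequence.
Byte 1: 0xEB = 11101011, payload 1011 (4 bits).
Byte 2: 0x90 = 10010000 (10xxxxxx ✓), payload 010000.
Byte 3: 0xA5 = 10100101 (10xxxxxx ✓), payload 100101.
Concatenate: 1011010000100101 = 0xB425 (16 bits → U+B425).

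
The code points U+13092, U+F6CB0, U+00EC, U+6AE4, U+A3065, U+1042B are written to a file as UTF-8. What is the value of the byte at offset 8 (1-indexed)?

0xB0

1-indexed offset 8 is 0-indexed offset 7.
U+13092 → 4-byte form F0 93 82 92 at offsets 0–3.
U+F6CB0 → 4-byte form F3 B6 B2 B0 at offsets 4–7.
Offset 7 falls in char 2's range; it's byte 4 of F3 B6 B2 B0 = 0xB0.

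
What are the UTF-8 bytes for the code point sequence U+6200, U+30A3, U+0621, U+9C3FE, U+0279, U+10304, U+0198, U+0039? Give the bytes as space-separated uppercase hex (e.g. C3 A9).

E6 88 80 E3 82 A3 D8 A1 F2 9C 8F BE C9 B9 F0 90 8C 84 C6 98 39

U+6200: 3-byte form → E6 88 80.
U+30A3: 3-byte form → E3 82 A3.
U+0621: 2-byte form → D8 A1.
U+9C3FE: 4-byte form → F2 9C 8F BE.
U+0279: 2-byte form → C9 B9.
U+10304: 4-byte form → F0 90 8C 84.
U+0198: 2-byte form → C6 98.
U+0039: 1-byte form → 39.
Concatenated (21 bytes): E6 88 80 E3 82 A3 D8 A1 F2 9C 8F BE C9 B9 F0 90 8C 84 C6 98 39.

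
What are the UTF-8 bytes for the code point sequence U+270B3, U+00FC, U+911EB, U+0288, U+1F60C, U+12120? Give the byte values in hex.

U+270B3: 4-byte form → F0 A7 82 B3.
U+00FC: 2-byte form → C3 BC.
U+911EB: 4-byte form → F2 91 87 AB.
U+0288: 2-byte form → CA 88.
U+1F60C: 4-byte form → F0 9F 98 8C.
U+12120: 4-byte form → F0 92 84 A0.
Concatenated (20 bytes): F0 A7 82 B3 C3 BC F2 91 87 AB CA 88 F0 9F 98 8C F0 92 84 A0.

F0 A7 82 B3 C3 BC F2 91 87 AB CA 88 F0 9F 98 8C F0 92 84 A0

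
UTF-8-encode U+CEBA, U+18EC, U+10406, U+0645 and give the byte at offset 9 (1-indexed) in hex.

0x90

1-indexed offset 9 is 0-indexed offset 8.
U+CEBA → 3-byte form EC BA BA at offsets 0–2.
U+18EC → 3-byte form E1 A3 AC at offsets 3–5.
U+10406 → 4-byte form F0 90 90 86 at offsets 6–9.
Offset 8 falls in char 3's range; it's byte 3 of F0 90 90 86 = 0x90.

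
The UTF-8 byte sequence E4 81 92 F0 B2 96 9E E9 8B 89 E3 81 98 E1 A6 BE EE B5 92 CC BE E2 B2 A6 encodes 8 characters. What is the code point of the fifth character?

Offset 0: leading byte 0xE4 = 11100100 → 3-byte char #1 = E4 81 92.
Offset 3: leading byte 0xF0 = 11110000 → 4-byte char #2 = F0 B2 96 9E.
Offset 7: leading byte 0xE9 = 11101001 → 3-byte char #3 = E9 8B 89.
Offset 10: leading byte 0xE3 = 11100011 → 3-byte char #4 = E3 81 98.
Offset 13: leading byte 0xE1 = 11100001 → 3-byte char #5 = E1 A6 BE.
Leading byte 0xE1 = 11100001 matches 1110xxxx → 3-byte sequence.
Byte 1: 0xE1 = 11100001, payload 0001 (4 bits).
Byte 2: 0xA6 = 10100110 (10xxxxxx ✓), payload 100110.
Byte 3: 0xBE = 10111110 (10xxxxxx ✓), payload 111110.
Concatenate: 0001100110111110 = 0x19BE (16 bits → U+19BE).

U+19BE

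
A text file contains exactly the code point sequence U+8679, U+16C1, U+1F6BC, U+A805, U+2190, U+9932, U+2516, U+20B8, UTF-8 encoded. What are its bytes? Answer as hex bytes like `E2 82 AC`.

E8 99 B9 E1 9B 81 F0 9F 9A BC EA A0 85 E2 86 90 E9 A4 B2 E2 94 96 E2 82 B8

U+8679: 3-byte form → E8 99 B9.
U+16C1: 3-byte form → E1 9B 81.
U+1F6BC: 4-byte form → F0 9F 9A BC.
U+A805: 3-byte form → EA A0 85.
U+2190: 3-byte form → E2 86 90.
U+9932: 3-byte form → E9 A4 B2.
U+2516: 3-byte form → E2 94 96.
U+20B8: 3-byte form → E2 82 B8.
Concatenated (25 bytes): E8 99 B9 E1 9B 81 F0 9F 9A BC EA A0 85 E2 86 90 E9 A4 B2 E2 94 96 E2 82 B8.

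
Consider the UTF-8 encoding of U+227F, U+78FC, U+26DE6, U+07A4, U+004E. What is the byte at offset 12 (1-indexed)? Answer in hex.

0xA4

1-indexed offset 12 is 0-indexed offset 11.
U+227F → 3-byte form E2 89 BF at offsets 0–2.
U+78FC → 3-byte form E7 A3 BC at offsets 3–5.
U+26DE6 → 4-byte form F0 A6 B7 A6 at offsets 6–9.
U+07A4 → 2-byte form DE A4 at offsets 10–11.
Offset 11 falls in char 4's range; it's byte 2 of DE A4 = 0xA4.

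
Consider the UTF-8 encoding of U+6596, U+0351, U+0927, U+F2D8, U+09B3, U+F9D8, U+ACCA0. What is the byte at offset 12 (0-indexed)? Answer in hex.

U+6596 → 3-byte form E6 96 96 at offsets 0–2.
U+0351 → 2-byte form CD 91 at offsets 3–4.
U+0927 → 3-byte form E0 A4 A7 at offsets 5–7.
U+F2D8 → 3-byte form EF 8B 98 at offsets 8–10.
U+09B3 → 3-byte form E0 A6 B3 at offsets 11–13.
Offset 12 falls in char 5's range; it's byte 2 of E0 A6 B3 = 0xA6.

0xA6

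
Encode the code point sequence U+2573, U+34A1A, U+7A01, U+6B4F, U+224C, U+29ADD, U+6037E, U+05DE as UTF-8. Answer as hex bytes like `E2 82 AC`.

U+2573: 3-byte form → E2 95 B3.
U+34A1A: 4-byte form → F0 B4 A8 9A.
U+7A01: 3-byte form → E7 A8 81.
U+6B4F: 3-byte form → E6 AD 8F.
U+224C: 3-byte form → E2 89 8C.
U+29ADD: 4-byte form → F0 A9 AB 9D.
U+6037E: 4-byte form → F1 A0 8D BE.
U+05DE: 2-byte form → D7 9E.
Concatenated (26 bytes): E2 95 B3 F0 B4 A8 9A E7 A8 81 E6 AD 8F E2 89 8C F0 A9 AB 9D F1 A0 8D BE D7 9E.

E2 95 B3 F0 B4 A8 9A E7 A8 81 E6 AD 8F E2 89 8C F0 A9 AB 9D F1 A0 8D BE D7 9E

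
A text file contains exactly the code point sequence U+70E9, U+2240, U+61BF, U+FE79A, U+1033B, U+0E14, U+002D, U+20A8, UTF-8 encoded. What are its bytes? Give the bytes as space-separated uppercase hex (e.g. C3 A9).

E7 83 A9 E2 89 80 E6 86 BF F3 BE 9E 9A F0 90 8C BB E0 B8 94 2D E2 82 A8

U+70E9: 3-byte form → E7 83 A9.
U+2240: 3-byte form → E2 89 80.
U+61BF: 3-byte form → E6 86 BF.
U+FE79A: 4-byte form → F3 BE 9E 9A.
U+1033B: 4-byte form → F0 90 8C BB.
U+0E14: 3-byte form → E0 B8 94.
U+002D: 1-byte form → 2D.
U+20A8: 3-byte form → E2 82 A8.
Concatenated (24 bytes): E7 83 A9 E2 89 80 E6 86 BF F3 BE 9E 9A F0 90 8C BB E0 B8 94 2D E2 82 A8.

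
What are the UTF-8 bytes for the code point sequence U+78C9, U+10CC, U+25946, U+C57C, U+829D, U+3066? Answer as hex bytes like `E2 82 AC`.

U+78C9: 3-byte form → E7 A3 89.
U+10CC: 3-byte form → E1 83 8C.
U+25946: 4-byte form → F0 A5 A5 86.
U+C57C: 3-byte form → EC 95 BC.
U+829D: 3-byte form → E8 8A 9D.
U+3066: 3-byte form → E3 81 A6.
Concatenated (19 bytes): E7 A3 89 E1 83 8C F0 A5 A5 86 EC 95 BC E8 8A 9D E3 81 A6.

E7 A3 89 E1 83 8C F0 A5 A5 86 EC 95 BC E8 8A 9D E3 81 A6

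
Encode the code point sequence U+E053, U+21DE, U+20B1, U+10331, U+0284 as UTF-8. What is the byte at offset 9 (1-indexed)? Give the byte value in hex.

0xB1

1-indexed offset 9 is 0-indexed offset 8.
U+E053 → 3-byte form EE 81 93 at offsets 0–2.
U+21DE → 3-byte form E2 87 9E at offsets 3–5.
U+20B1 → 3-byte form E2 82 B1 at offsets 6–8.
Offset 8 falls in char 3's range; it's byte 3 of E2 82 B1 = 0xB1.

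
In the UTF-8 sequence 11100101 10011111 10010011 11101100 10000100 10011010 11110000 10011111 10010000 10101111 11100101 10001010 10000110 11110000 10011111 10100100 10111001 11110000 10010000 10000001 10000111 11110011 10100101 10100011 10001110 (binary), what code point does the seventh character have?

Offset 0: leading byte 0xE5 = 11100101 → 3-byte char #1 = E5 9F 93.
Offset 3: leading byte 0xEC = 11101100 → 3-byte char #2 = EC 84 9A.
Offset 6: leading byte 0xF0 = 11110000 → 4-byte char #3 = F0 9F 90 AF.
Offset 10: leading byte 0xE5 = 11100101 → 3-byte char #4 = E5 8A 86.
Offset 13: leading byte 0xF0 = 11110000 → 4-byte char #5 = F0 9F A4 B9.
Offset 17: leading byte 0xF0 = 11110000 → 4-byte char #6 = F0 90 81 87.
Offset 21: leading byte 0xF3 = 11110011 → 4-byte char #7 = F3 A5 A3 8E.
Leading byte 0xF3 = 11110011 matches 11110xxx → 4-byte sequence.
Byte 1: 0xF3 = 11110011, payload 011 (3 bits).
Byte 2: 0xA5 = 10100101 (10xxxxxx ✓), payload 100101.
Byte 3: 0xA3 = 10100011 (10xxxxxx ✓), payload 100011.
Byte 4: 0x8E = 10001110 (10xxxxxx ✓), payload 001110.
Concatenate: 011100101100011001110 = 0xE58CE (21 bits → U+E58CE).

U+E58CE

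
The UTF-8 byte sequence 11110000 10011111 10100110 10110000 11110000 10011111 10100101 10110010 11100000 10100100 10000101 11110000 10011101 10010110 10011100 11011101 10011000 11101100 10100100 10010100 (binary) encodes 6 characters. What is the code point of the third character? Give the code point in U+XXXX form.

Offset 0: leading byte 0xF0 = 11110000 → 4-byte char #1 = F0 9F A6 B0.
Offset 4: leading byte 0xF0 = 11110000 → 4-byte char #2 = F0 9F A5 B2.
Offset 8: leading byte 0xE0 = 11100000 → 3-byte char #3 = E0 A4 85.
Leading byte 0xE0 = 11100000 matches 1110xxxx → 3-byte sequence.
Byte 1: 0xE0 = 11100000, payload 0000 (4 bits).
Byte 2: 0xA4 = 10100100 (10xxxxxx ✓), payload 100100.
Byte 3: 0x85 = 10000101 (10xxxxxx ✓), payload 000101.
Concatenate: 0000100100000101 = 0x905 (16 bits → U+0905).

U+0905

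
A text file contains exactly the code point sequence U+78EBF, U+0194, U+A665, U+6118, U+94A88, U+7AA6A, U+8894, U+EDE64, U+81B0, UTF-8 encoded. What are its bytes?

U+78EBF: 4-byte form → F1 B8 BA BF.
U+0194: 2-byte form → C6 94.
U+A665: 3-byte form → EA 99 A5.
U+6118: 3-byte form → E6 84 98.
U+94A88: 4-byte form → F2 94 AA 88.
U+7AA6A: 4-byte form → F1 BA A9 AA.
U+8894: 3-byte form → E8 A2 94.
U+EDE64: 4-byte form → F3 AD B9 A4.
U+81B0: 3-byte form → E8 86 B0.
Concatenated (30 bytes): F1 B8 BA BF C6 94 EA 99 A5 E6 84 98 F2 94 AA 88 F1 BA A9 AA E8 A2 94 F3 AD B9 A4 E8 86 B0.

F1 B8 BA BF C6 94 EA 99 A5 E6 84 98 F2 94 AA 88 F1 BA A9 AA E8 A2 94 F3 AD B9 A4 E8 86 B0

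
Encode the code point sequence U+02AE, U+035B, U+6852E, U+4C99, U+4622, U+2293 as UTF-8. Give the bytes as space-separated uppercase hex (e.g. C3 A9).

CA AE CD 9B F1 A8 94 AE E4 B2 99 E4 98 A2 E2 8A 93

U+02AE: 2-byte form → CA AE.
U+035B: 2-byte form → CD 9B.
U+6852E: 4-byte form → F1 A8 94 AE.
U+4C99: 3-byte form → E4 B2 99.
U+4622: 3-byte form → E4 98 A2.
U+2293: 3-byte form → E2 8A 93.
Concatenated (17 bytes): CA AE CD 9B F1 A8 94 AE E4 B2 99 E4 98 A2 E2 8A 93.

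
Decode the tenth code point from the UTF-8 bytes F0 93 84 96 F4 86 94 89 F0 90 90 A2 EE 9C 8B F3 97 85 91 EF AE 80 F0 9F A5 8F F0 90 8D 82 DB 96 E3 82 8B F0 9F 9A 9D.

U+308B

Offset 0: leading byte 0xF0 = 11110000 → 4-byte char #1 = F0 93 84 96.
Offset 4: leading byte 0xF4 = 11110100 → 4-byte char #2 = F4 86 94 89.
Offset 8: leading byte 0xF0 = 11110000 → 4-byte char #3 = F0 90 90 A2.
Offset 12: leading byte 0xEE = 11101110 → 3-byte char #4 = EE 9C 8B.
Offset 15: leading byte 0xF3 = 11110011 → 4-byte char #5 = F3 97 85 91.
Offset 19: leading byte 0xEF = 11101111 → 3-byte char #6 = EF AE 80.
Offset 22: leading byte 0xF0 = 11110000 → 4-byte char #7 = F0 9F A5 8F.
Offset 26: leading byte 0xF0 = 11110000 → 4-byte char #8 = F0 90 8D 82.
Offset 30: leading byte 0xDB = 11011011 → 2-byte char #9 = DB 96.
Offset 32: leading byte 0xE3 = 11100011 → 3-byte char #10 = E3 82 8B.
Leading byte 0xE3 = 11100011 matches 1110xxxx → 3-byte sequence.
Byte 1: 0xE3 = 11100011, payload 0011 (4 bits).
Byte 2: 0x82 = 10000010 (10xxxxxx ✓), payload 000010.
Byte 3: 0x8B = 10001011 (10xxxxxx ✓), payload 001011.
Concatenate: 0011000010001011 = 0x308B (16 bits → U+308B).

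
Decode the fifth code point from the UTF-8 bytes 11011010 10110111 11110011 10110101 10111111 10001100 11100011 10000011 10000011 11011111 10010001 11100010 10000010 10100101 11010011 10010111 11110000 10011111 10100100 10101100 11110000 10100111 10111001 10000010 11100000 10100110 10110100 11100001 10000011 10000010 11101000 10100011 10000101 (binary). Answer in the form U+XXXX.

Offset 0: leading byte 0xDA = 11011010 → 2-byte char #1 = DA B7.
Offset 2: leading byte 0xF3 = 11110011 → 4-byte char #2 = F3 B5 BF 8C.
Offset 6: leading byte 0xE3 = 11100011 → 3-byte char #3 = E3 83 83.
Offset 9: leading byte 0xDF = 11011111 → 2-byte char #4 = DF 91.
Offset 11: leading byte 0xE2 = 11100010 → 3-byte char #5 = E2 82 A5.
Leading byte 0xE2 = 11100010 matches 1110xxxx → 3-byte sequence.
Byte 1: 0xE2 = 11100010, payload 0010 (4 bits).
Byte 2: 0x82 = 10000010 (10xxxxxx ✓), payload 000010.
Byte 3: 0xA5 = 10100101 (10xxxxxx ✓), payload 100101.
Concatenate: 0010000010100101 = 0x20A5 (16 bits → U+20A5).

U+20A5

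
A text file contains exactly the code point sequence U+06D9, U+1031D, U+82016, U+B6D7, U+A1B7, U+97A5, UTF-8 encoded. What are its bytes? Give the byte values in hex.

DB 99 F0 90 8C 9D F2 82 80 96 EB 9B 97 EA 86 B7 E9 9E A5

U+06D9: 2-byte form → DB 99.
U+1031D: 4-byte form → F0 90 8C 9D.
U+82016: 4-byte form → F2 82 80 96.
U+B6D7: 3-byte form → EB 9B 97.
U+A1B7: 3-byte form → EA 86 B7.
U+97A5: 3-byte form → E9 9E A5.
Concatenated (19 bytes): DB 99 F0 90 8C 9D F2 82 80 96 EB 9B 97 EA 86 B7 E9 9E A5.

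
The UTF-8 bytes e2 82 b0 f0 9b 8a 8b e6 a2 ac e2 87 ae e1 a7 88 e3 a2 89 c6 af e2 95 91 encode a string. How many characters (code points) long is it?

8

Byte at offset 0: 0xE2 = 11100010 → 3-byte char (#1). Advance 3.
Byte at offset 3: 0xF0 = 11110000 → 4-byte char (#2). Advance 4.
Byte at offset 7: 0xE6 = 11100110 → 3-byte char (#3). Advance 3.
Byte at offset 10: 0xE2 = 11100010 → 3-byte char (#4). Advance 3.
Byte at offset 13: 0xE1 = 11100001 → 3-byte char (#5). Advance 3.
Byte at offset 16: 0xE3 = 11100011 → 3-byte char (#6). Advance 3.
Byte at offset 19: 0xC6 = 11000110 → 2-byte char (#7). Advance 2.
Byte at offset 21: 0xE2 = 11100010 → 3-byte char (#8). Advance 3.
Reached end at offset 24 after 8 code points.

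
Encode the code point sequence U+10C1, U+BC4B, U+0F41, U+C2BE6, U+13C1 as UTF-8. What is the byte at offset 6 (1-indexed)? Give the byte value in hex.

0x8B

1-indexed offset 6 is 0-indexed offset 5.
U+10C1 → 3-byte form E1 83 81 at offsets 0–2.
U+BC4B → 3-byte form EB B1 8B at offsets 3–5.
Offset 5 falls in char 2's range; it's byte 3 of EB B1 8B = 0x8B.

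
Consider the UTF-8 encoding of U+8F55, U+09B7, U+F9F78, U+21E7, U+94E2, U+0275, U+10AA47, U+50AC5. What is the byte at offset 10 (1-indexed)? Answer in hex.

0xB8

1-indexed offset 10 is 0-indexed offset 9.
U+8F55 → 3-byte form E8 BD 95 at offsets 0–2.
U+09B7 → 3-byte form E0 A6 B7 at offsets 3–5.
U+F9F78 → 4-byte form F3 B9 BD B8 at offsets 6–9.
Offset 9 falls in char 3's range; it's byte 4 of F3 B9 BD B8 = 0xB8.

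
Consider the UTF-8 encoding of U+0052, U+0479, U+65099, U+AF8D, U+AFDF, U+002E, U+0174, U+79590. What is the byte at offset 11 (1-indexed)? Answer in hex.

1-indexed offset 11 is 0-indexed offset 10.
U+0052 → 1-byte form 52 at offsets 0–0.
U+0479 → 2-byte form D1 B9 at offsets 1–2.
U+65099 → 4-byte form F1 A5 82 99 at offsets 3–6.
U+AF8D → 3-byte form EA BE 8D at offsets 7–9.
U+AFDF → 3-byte form EA BF 9F at offsets 10–12.
Offset 10 falls in char 5's range; it's byte 1 of EA BF 9F = 0xEA.

0xEA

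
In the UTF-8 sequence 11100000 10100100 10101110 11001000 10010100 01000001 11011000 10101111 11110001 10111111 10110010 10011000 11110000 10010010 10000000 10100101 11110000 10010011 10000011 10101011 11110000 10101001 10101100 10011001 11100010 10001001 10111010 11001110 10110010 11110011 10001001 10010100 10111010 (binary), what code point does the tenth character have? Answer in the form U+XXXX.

Offset 0: leading byte 0xE0 = 11100000 → 3-byte char #1 = E0 A4 AE.
Offset 3: leading byte 0xC8 = 11001000 → 2-byte char #2 = C8 94.
Offset 5: leading byte 0x41 = 01000001 → 1-byte char #3 = 41.
Offset 6: leading byte 0xD8 = 11011000 → 2-byte char #4 = D8 AF.
Offset 8: leading byte 0xF1 = 11110001 → 4-byte char #5 = F1 BF B2 98.
Offset 12: leading byte 0xF0 = 11110000 → 4-byte char #6 = F0 92 80 A5.
Offset 16: leading byte 0xF0 = 11110000 → 4-byte char #7 = F0 93 83 AB.
Offset 20: leading byte 0xF0 = 11110000 → 4-byte char #8 = F0 A9 AC 99.
Offset 24: leading byte 0xE2 = 11100010 → 3-byte char #9 = E2 89 BA.
Offset 27: leading byte 0xCE = 11001110 → 2-byte char #10 = CE B2.
Leading byte 0xCE = 11001110 matches 110xxxxx → 2-byte sequence.
Byte 1: 0xCE = 11001110, payload 01110 (5 bits).
Byte 2: 0xB2 = 10110010 (10xxxxxx ✓), payload 110010.
Concatenate: 01110110010 = 0x3B2 (11 bits → U+03B2).

U+03B2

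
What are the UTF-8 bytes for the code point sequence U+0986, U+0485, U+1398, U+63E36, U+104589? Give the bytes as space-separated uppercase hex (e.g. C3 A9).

E0 A6 86 D2 85 E1 8E 98 F1 A3 B8 B6 F4 84 96 89

U+0986: 3-byte form → E0 A6 86.
U+0485: 2-byte form → D2 85.
U+1398: 3-byte form → E1 8E 98.
U+63E36: 4-byte form → F1 A3 B8 B6.
U+104589: 4-byte form → F4 84 96 89.
Concatenated (16 bytes): E0 A6 86 D2 85 E1 8E 98 F1 A3 B8 B6 F4 84 96 89.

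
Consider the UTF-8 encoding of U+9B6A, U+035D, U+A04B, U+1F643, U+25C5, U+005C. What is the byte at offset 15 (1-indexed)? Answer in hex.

0x85

1-indexed offset 15 is 0-indexed offset 14.
U+9B6A → 3-byte form E9 AD AA at offsets 0–2.
U+035D → 2-byte form CD 9D at offsets 3–4.
U+A04B → 3-byte form EA 81 8B at offsets 5–7.
U+1F643 → 4-byte form F0 9F 99 83 at offsets 8–11.
U+25C5 → 3-byte form E2 97 85 at offsets 12–14.
Offset 14 falls in char 5's range; it's byte 3 of E2 97 85 = 0x85.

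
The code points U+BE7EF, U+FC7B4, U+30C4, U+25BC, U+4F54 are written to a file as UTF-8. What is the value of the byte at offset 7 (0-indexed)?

0xB4

U+BE7EF → 4-byte form F2 BE 9F AF at offsets 0–3.
U+FC7B4 → 4-byte form F3 BC 9E B4 at offsets 4–7.
Offset 7 falls in char 2's range; it's byte 4 of F3 BC 9E B4 = 0xB4.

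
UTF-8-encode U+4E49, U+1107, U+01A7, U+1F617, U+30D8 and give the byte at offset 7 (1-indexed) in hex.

0xC6

1-indexed offset 7 is 0-indexed offset 6.
U+4E49 → 3-byte form E4 B9 89 at offsets 0–2.
U+1107 → 3-byte form E1 84 87 at offsets 3–5.
U+01A7 → 2-byte form C6 A7 at offsets 6–7.
Offset 6 falls in char 3's range; it's byte 1 of C6 A7 = 0xC6.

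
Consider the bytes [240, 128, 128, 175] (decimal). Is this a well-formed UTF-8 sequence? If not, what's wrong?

Leading byte 0xF0 = 11110000 → 4-byte form.
Continuation bytes all match 10xxxxxx. Payload decodes to 0x2F.
But 0x2F < 0x10000, the minimum for a 4-byte sequence — this is an overlong encoding.

invalid (overlong encoding)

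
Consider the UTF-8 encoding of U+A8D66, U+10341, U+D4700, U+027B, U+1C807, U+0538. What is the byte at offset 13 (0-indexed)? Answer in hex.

0xBB

U+A8D66 → 4-byte form F2 A8 B5 A6 at offsets 0–3.
U+10341 → 4-byte form F0 90 8D 81 at offsets 4–7.
U+D4700 → 4-byte form F3 94 9C 80 at offsets 8–11.
U+027B → 2-byte form C9 BB at offsets 12–13.
Offset 13 falls in char 4's range; it's byte 2 of C9 BB = 0xBB.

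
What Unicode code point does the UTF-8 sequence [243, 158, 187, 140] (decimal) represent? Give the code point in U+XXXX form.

Leading byte 0xF3 = 11110011 matches 11110xxx → 4-byte sequence.
Byte 1: 0xF3 = 11110011, payload 011 (3 bits).
Byte 2: 0x9E = 10011110 (10xxxxxx ✓), payload 011110.
Byte 3: 0xBB = 10111011 (10xxxxxx ✓), payload 111011.
Byte 4: 0x8C = 10001100 (10xxxxxx ✓), payload 001100.
Concatenate: 011011110111011001100 = 0xDEECC (21 bits → U+DEECC).

U+DEECC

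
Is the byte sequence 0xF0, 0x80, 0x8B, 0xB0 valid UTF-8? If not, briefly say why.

Leading byte 0xF0 = 11110000 → 4-byte form.
Continuation bytes all match 10xxxxxx. Payload decodes to 0x2F0.
But 0x2F0 < 0x10000, the minimum for a 4-byte sequence — this is an overlong encoding.

invalid (overlong encoding)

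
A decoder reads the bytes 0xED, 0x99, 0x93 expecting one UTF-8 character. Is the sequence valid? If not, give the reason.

Leading byte 0xED = 11101101 → 3-byte form.
Continuation bytes 0x99=10011001, 0x93=10010011 all match 10xxxxxx.
Decoded value 0xD653 is ≥ 0x800 (shortest form) and not a surrogate.

valid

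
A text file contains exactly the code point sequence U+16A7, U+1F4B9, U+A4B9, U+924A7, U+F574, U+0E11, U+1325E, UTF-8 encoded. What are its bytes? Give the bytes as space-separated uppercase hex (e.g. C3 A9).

E1 9A A7 F0 9F 92 B9 EA 92 B9 F2 92 92 A7 EF 95 B4 E0 B8 91 F0 93 89 9E

U+16A7: 3-byte form → E1 9A A7.
U+1F4B9: 4-byte form → F0 9F 92 B9.
U+A4B9: 3-byte form → EA 92 B9.
U+924A7: 4-byte form → F2 92 92 A7.
U+F574: 3-byte form → EF 95 B4.
U+0E11: 3-byte form → E0 B8 91.
U+1325E: 4-byte form → F0 93 89 9E.
Concatenated (24 bytes): E1 9A A7 F0 9F 92 B9 EA 92 B9 F2 92 92 A7 EF 95 B4 E0 B8 91 F0 93 89 9E.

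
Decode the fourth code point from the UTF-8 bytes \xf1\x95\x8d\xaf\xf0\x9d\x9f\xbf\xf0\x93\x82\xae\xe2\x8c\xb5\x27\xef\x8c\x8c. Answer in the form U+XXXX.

U+2335

Offset 0: leading byte 0xF1 = 11110001 → 4-byte char #1 = F1 95 8D AF.
Offset 4: leading byte 0xF0 = 11110000 → 4-byte char #2 = F0 9D 9F BF.
Offset 8: leading byte 0xF0 = 11110000 → 4-byte char #3 = F0 93 82 AE.
Offset 12: leading byte 0xE2 = 11100010 → 3-byte char #4 = E2 8C B5.
Leading byte 0xE2 = 11100010 matches 1110xxxx → 3-byte sequence.
Byte 1: 0xE2 = 11100010, payload 0010 (4 bits).
Byte 2: 0x8C = 10001100 (10xxxxxx ✓), payload 001100.
Byte 3: 0xB5 = 10110101 (10xxxxxx ✓), payload 110101.
Concatenate: 0010001100110101 = 0x2335 (16 bits → U+2335).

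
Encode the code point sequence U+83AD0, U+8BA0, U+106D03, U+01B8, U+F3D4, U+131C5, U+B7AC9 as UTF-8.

U+83AD0: 4-byte form → F2 83 AB 90.
U+8BA0: 3-byte form → E8 AE A0.
U+106D03: 4-byte form → F4 86 B4 83.
U+01B8: 2-byte form → C6 B8.
U+F3D4: 3-byte form → EF 8F 94.
U+131C5: 4-byte form → F0 93 87 85.
U+B7AC9: 4-byte form → F2 B7 AB 89.
Concatenated (24 bytes): F2 83 AB 90 E8 AE A0 F4 86 B4 83 C6 B8 EF 8F 94 F0 93 87 85 F2 B7 AB 89.

F2 83 AB 90 E8 AE A0 F4 86 B4 83 C6 B8 EF 8F 94 F0 93 87 85 F2 B7 AB 89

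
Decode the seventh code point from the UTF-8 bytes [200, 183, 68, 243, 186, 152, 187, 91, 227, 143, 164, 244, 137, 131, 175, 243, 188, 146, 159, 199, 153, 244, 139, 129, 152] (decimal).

Offset 0: leading byte 0xC8 = 11001000 → 2-byte char #1 = C8 B7.
Offset 2: leading byte 0x44 = 01000100 → 1-byte char #2 = 44.
Offset 3: leading byte 0xF3 = 11110011 → 4-byte char #3 = F3 BA 98 BB.
Offset 7: leading byte 0x5B = 01011011 → 1-byte char #4 = 5B.
Offset 8: leading byte 0xE3 = 11100011 → 3-byte char #5 = E3 8F A4.
Offset 11: leading byte 0xF4 = 11110100 → 4-byte char #6 = F4 89 83 AF.
Offset 15: leading byte 0xF3 = 11110011 → 4-byte char #7 = F3 BC 92 9F.
Leading byte 0xF3 = 11110011 matches 11110xxx → 4-byte sequence.
Byte 1: 0xF3 = 11110011, payload 011 (3 bits).
Byte 2: 0xBC = 10111100 (10xxxxxx ✓), payload 111100.
Byte 3: 0x92 = 10010010 (10xxxxxx ✓), payload 010010.
Byte 4: 0x9F = 10011111 (10xxxxxx ✓), payload 011111.
Concatenate: 011111100010010011111 = 0xFC49F (21 bits → U+FC49F).

U+FC49F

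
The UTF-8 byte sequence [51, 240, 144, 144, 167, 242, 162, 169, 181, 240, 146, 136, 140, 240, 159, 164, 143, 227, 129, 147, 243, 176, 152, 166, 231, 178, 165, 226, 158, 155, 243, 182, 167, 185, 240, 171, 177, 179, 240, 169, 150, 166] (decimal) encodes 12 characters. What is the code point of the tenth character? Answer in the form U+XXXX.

Offset 0: leading byte 0x33 = 00110011 → 1-byte char #1 = 33.
Offset 1: leading byte 0xF0 = 11110000 → 4-byte char #2 = F0 90 90 A7.
Offset 5: leading byte 0xF2 = 11110010 → 4-byte char #3 = F2 A2 A9 B5.
Offset 9: leading byte 0xF0 = 11110000 → 4-byte char #4 = F0 92 88 8C.
Offset 13: leading byte 0xF0 = 11110000 → 4-byte char #5 = F0 9F A4 8F.
Offset 17: leading byte 0xE3 = 11100011 → 3-byte char #6 = E3 81 93.
Offset 20: leading byte 0xF3 = 11110011 → 4-byte char #7 = F3 B0 98 A6.
Offset 24: leading byte 0xE7 = 11100111 → 3-byte char #8 = E7 B2 A5.
Offset 27: leading byte 0xE2 = 11100010 → 3-byte char #9 = E2 9E 9B.
Offset 30: leading byte 0xF3 = 11110011 → 4-byte char #10 = F3 B6 A7 B9.
Leading byte 0xF3 = 11110011 matches 11110xxx → 4-byte sequence.
Byte 1: 0xF3 = 11110011, payload 011 (3 bits).
Byte 2: 0xB6 = 10110110 (10xxxxxx ✓), payload 110110.
Byte 3: 0xA7 = 10100111 (10xxxxxx ✓), payload 100111.
Byte 4: 0xB9 = 10111001 (10xxxxxx ✓), payload 111001.
Concatenate: 011110110100111111001 = 0xF69F9 (21 bits → U+F69F9).

U+F69F9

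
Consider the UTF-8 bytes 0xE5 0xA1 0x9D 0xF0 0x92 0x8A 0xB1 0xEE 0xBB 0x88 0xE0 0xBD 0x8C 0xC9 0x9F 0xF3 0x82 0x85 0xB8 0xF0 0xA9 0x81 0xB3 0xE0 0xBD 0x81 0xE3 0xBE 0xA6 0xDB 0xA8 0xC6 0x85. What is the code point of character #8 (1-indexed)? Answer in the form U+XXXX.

U+0F41

Offset 0: leading byte 0xE5 = 11100101 → 3-byte char #1 = E5 A1 9D.
Offset 3: leading byte 0xF0 = 11110000 → 4-byte char #2 = F0 92 8A B1.
Offset 7: leading byte 0xEE = 11101110 → 3-byte char #3 = EE BB 88.
Offset 10: leading byte 0xE0 = 11100000 → 3-byte char #4 = E0 BD 8C.
Offset 13: leading byte 0xC9 = 11001001 → 2-byte char #5 = C9 9F.
Offset 15: leading byte 0xF3 = 11110011 → 4-byte char #6 = F3 82 85 B8.
Offset 19: leading byte 0xF0 = 11110000 → 4-byte char #7 = F0 A9 81 B3.
Offset 23: leading byte 0xE0 = 11100000 → 3-byte char #8 = E0 BD 81.
Leading byte 0xE0 = 11100000 matches 1110xxxx → 3-byte sequence.
Byte 1: 0xE0 = 11100000, payload 0000 (4 bits).
Byte 2: 0xBD = 10111101 (10xxxxxx ✓), payload 111101.
Byte 3: 0x81 = 10000001 (10xxxxxx ✓), payload 000001.
Concatenate: 0000111101000001 = 0xF41 (16 bits → U+0F41).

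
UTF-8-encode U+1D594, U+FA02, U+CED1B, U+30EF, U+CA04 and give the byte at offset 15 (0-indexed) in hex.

U+1D594 → 4-byte form F0 9D 96 94 at offsets 0–3.
U+FA02 → 3-byte form EF A8 82 at offsets 4–6.
U+CED1B → 4-byte form F3 8E B4 9B at offsets 7–10.
U+30EF → 3-byte form E3 83 AF at offsets 11–13.
U+CA04 → 3-byte form EC A8 84 at offsets 14–16.
Offset 15 falls in char 5's range; it's byte 2 of EC A8 84 = 0xA8.

0xA8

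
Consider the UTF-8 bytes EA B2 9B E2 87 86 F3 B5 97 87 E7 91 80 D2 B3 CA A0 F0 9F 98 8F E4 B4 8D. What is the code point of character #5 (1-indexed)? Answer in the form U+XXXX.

Offset 0: leading byte 0xEA = 11101010 → 3-byte char #1 = EA B2 9B.
Offset 3: leading byte 0xE2 = 11100010 → 3-byte char #2 = E2 87 86.
Offset 6: leading byte 0xF3 = 11110011 → 4-byte char #3 = F3 B5 97 87.
Offset 10: leading byte 0xE7 = 11100111 → 3-byte char #4 = E7 91 80.
Offset 13: leading byte 0xD2 = 11010010 → 2-byte char #5 = D2 B3.
Leading byte 0xD2 = 11010010 matches 110xxxxx → 2-byte sequence.
Byte 1: 0xD2 = 11010010, payload 10010 (5 bits).
Byte 2: 0xB3 = 10110011 (10xxxxxx ✓), payload 110011.
Concatenate: 10010110011 = 0x4B3 (11 bits → U+04B3).

U+04B3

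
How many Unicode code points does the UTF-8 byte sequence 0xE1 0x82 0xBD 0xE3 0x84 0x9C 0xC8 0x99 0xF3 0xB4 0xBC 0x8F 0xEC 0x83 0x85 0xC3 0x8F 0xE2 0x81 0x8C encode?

Byte at offset 0: 0xE1 = 11100001 → 3-byte char (#1). Advance 3.
Byte at offset 3: 0xE3 = 11100011 → 3-byte char (#2). Advance 3.
Byte at offset 6: 0xC8 = 11001000 → 2-byte char (#3). Advance 2.
Byte at offset 8: 0xF3 = 11110011 → 4-byte char (#4). Advance 4.
Byte at offset 12: 0xEC = 11101100 → 3-byte char (#5). Advance 3.
Byte at offset 15: 0xC3 = 11000011 → 2-byte char (#6). Advance 2.
Byte at offset 17: 0xE2 = 11100010 → 3-byte char (#7). Advance 3.
Reached end at offset 20 after 7 code points.

7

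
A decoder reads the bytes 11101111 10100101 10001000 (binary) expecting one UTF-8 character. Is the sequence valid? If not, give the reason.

Leading byte 0xEF = 11101111 → 3-byte form.
Continuation bytes 0xA5=10100101, 0x88=10001000 all match 10xxxxxx.
Decoded value 0xF948 is ≥ 0x800 (shortest form) and not a surrogate.

valid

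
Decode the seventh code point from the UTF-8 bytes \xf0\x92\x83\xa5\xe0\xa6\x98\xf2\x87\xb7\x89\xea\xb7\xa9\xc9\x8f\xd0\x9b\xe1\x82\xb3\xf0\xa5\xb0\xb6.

Offset 0: leading byte 0xF0 = 11110000 → 4-byte char #1 = F0 92 83 A5.
Offset 4: leading byte 0xE0 = 11100000 → 3-byte char #2 = E0 A6 98.
Offset 7: leading byte 0xF2 = 11110010 → 4-byte char #3 = F2 87 B7 89.
Offset 11: leading byte 0xEA = 11101010 → 3-byte char #4 = EA B7 A9.
Offset 14: leading byte 0xC9 = 11001001 → 2-byte char #5 = C9 8F.
Offset 16: leading byte 0xD0 = 11010000 → 2-byte char #6 = D0 9B.
Offset 18: leading byte 0xE1 = 11100001 → 3-byte char #7 = E1 82 B3.
Leading byte 0xE1 = 11100001 matches 1110xxxx → 3-byte sequence.
Byte 1: 0xE1 = 11100001, payload 0001 (4 bits).
Byte 2: 0x82 = 10000010 (10xxxxxx ✓), payload 000010.
Byte 3: 0xB3 = 10110011 (10xxxxxx ✓), payload 110011.
Concatenate: 0001000010110011 = 0x10B3 (16 bits → U+10B3).

U+10B3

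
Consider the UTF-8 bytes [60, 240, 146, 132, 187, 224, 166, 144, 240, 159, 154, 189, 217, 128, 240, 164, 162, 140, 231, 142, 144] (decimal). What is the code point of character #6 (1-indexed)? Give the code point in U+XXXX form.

U+2488C

Offset 0: leading byte 0x3C = 00111100 → 1-byte char #1 = 3C.
Offset 1: leading byte 0xF0 = 11110000 → 4-byte char #2 = F0 92 84 BB.
Offset 5: leading byte 0xE0 = 11100000 → 3-byte char #3 = E0 A6 90.
Offset 8: leading byte 0xF0 = 11110000 → 4-byte char #4 = F0 9F 9A BD.
Offset 12: leading byte 0xD9 = 11011001 → 2-byte char #5 = D9 80.
Offset 14: leading byte 0xF0 = 11110000 → 4-byte char #6 = F0 A4 A2 8C.
Leading byte 0xF0 = 11110000 matches 11110xxx → 4-byte sequence.
Byte 1: 0xF0 = 11110000, payload 000 (3 bits).
Byte 2: 0xA4 = 10100100 (10xxxxxx ✓), payload 100100.
Byte 3: 0xA2 = 10100010 (10xxxxxx ✓), payload 100010.
Byte 4: 0x8C = 10001100 (10xxxxxx ✓), payload 001100.
Concatenate: 000100100100010001100 = 0x2488C (21 bits → U+2488C).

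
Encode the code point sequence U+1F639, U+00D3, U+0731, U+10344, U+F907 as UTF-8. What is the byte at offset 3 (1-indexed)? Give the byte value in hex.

1-indexed offset 3 is 0-indexed offset 2.
U+1F639 → 4-byte form F0 9F 98 B9 at offsets 0–3.
Offset 2 falls in char 1's range; it's byte 3 of F0 9F 98 B9 = 0x98.

0x98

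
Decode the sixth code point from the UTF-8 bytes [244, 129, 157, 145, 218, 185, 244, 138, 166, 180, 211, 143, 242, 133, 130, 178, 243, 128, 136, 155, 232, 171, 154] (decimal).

Offset 0: leading byte 0xF4 = 11110100 → 4-byte char #1 = F4 81 9D 91.
Offset 4: leading byte 0xDA = 11011010 → 2-byte char #2 = DA B9.
Offset 6: leading byte 0xF4 = 11110100 → 4-byte char #3 = F4 8A A6 B4.
Offset 10: leading byte 0xD3 = 11010011 → 2-byte char #4 = D3 8F.
Offset 12: leading byte 0xF2 = 11110010 → 4-byte char #5 = F2 85 82 B2.
Offset 16: leading byte 0xF3 = 11110011 → 4-byte char #6 = F3 80 88 9B.
Leading byte 0xF3 = 11110011 matches 11110xxx → 4-byte sequence.
Byte 1: 0xF3 = 11110011, payload 011 (3 bits).
Byte 2: 0x80 = 10000000 (10xxxxxx ✓), payload 000000.
Byte 3: 0x88 = 10001000 (10xxxxxx ✓), payload 001000.
Byte 4: 0x9B = 10011011 (10xxxxxx ✓), payload 011011.
Concatenate: 011000000001000011011 = 0xC021B (21 bits → U+C021B).

U+C021B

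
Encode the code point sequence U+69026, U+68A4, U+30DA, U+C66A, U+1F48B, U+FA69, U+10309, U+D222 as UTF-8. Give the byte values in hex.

F1 A9 80 A6 E6 A2 A4 E3 83 9A EC 99 AA F0 9F 92 8B EF A9 A9 F0 90 8C 89 ED 88 A2

U+69026: 4-byte form → F1 A9 80 A6.
U+68A4: 3-byte form → E6 A2 A4.
U+30DA: 3-byte form → E3 83 9A.
U+C66A: 3-byte form → EC 99 AA.
U+1F48B: 4-byte form → F0 9F 92 8B.
U+FA69: 3-byte form → EF A9 A9.
U+10309: 4-byte form → F0 90 8C 89.
U+D222: 3-byte form → ED 88 A2.
Concatenated (27 bytes): F1 A9 80 A6 E6 A2 A4 E3 83 9A EC 99 AA F0 9F 92 8B EF A9 A9 F0 90 8C 89 ED 88 A2.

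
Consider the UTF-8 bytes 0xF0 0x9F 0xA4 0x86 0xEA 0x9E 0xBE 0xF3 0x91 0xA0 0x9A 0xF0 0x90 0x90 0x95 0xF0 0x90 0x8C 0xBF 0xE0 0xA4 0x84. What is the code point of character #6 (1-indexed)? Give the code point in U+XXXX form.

U+0904

Offset 0: leading byte 0xF0 = 11110000 → 4-byte char #1 = F0 9F A4 86.
Offset 4: leading byte 0xEA = 11101010 → 3-byte char #2 = EA 9E BE.
Offset 7: leading byte 0xF3 = 11110011 → 4-byte char #3 = F3 91 A0 9A.
Offset 11: leading byte 0xF0 = 11110000 → 4-byte char #4 = F0 90 90 95.
Offset 15: leading byte 0xF0 = 11110000 → 4-byte char #5 = F0 90 8C BF.
Offset 19: leading byte 0xE0 = 11100000 → 3-byte char #6 = E0 A4 84.
Leading byte 0xE0 = 11100000 matches 1110xxxx → 3-byte sequence.
Byte 1: 0xE0 = 11100000, payload 0000 (4 bits).
Byte 2: 0xA4 = 10100100 (10xxxxxx ✓), payload 100100.
Byte 3: 0x84 = 10000100 (10xxxxxx ✓), payload 000100.
Concatenate: 0000100100000100 = 0x904 (16 bits → U+0904).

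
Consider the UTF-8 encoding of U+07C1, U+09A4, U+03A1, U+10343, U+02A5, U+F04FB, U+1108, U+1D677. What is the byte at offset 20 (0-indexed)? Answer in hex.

0xF0

U+07C1 → 2-byte form DF 81 at offsets 0–1.
U+09A4 → 3-byte form E0 A6 A4 at offsets 2–4.
U+03A1 → 2-byte form CE A1 at offsets 5–6.
U+10343 → 4-byte form F0 90 8D 83 at offsets 7–10.
U+02A5 → 2-byte form CA A5 at offsets 11–12.
U+F04FB → 4-byte form F3 B0 93 BB at offsets 13–16.
U+1108 → 3-byte form E1 84 88 at offsets 17–19.
U+1D677 → 4-byte form F0 9D 99 B7 at offsets 20–23.
Offset 20 falls in char 8's range; it's byte 1 of F0 9D 99 B7 = 0xF0.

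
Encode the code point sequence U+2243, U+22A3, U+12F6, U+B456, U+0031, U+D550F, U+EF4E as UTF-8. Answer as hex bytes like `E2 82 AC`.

U+2243: 3-byte form → E2 89 83.
U+22A3: 3-byte form → E2 8A A3.
U+12F6: 3-byte form → E1 8B B6.
U+B456: 3-byte form → EB 91 96.
U+0031: 1-byte form → 31.
U+D550F: 4-byte form → F3 95 94 8F.
U+EF4E: 3-byte form → EE BD 8E.
Concatenated (20 bytes): E2 89 83 E2 8A A3 E1 8B B6 EB 91 96 31 F3 95 94 8F EE BD 8E.

E2 89 83 E2 8A A3 E1 8B B6 EB 91 96 31 F3 95 94 8F EE BD 8E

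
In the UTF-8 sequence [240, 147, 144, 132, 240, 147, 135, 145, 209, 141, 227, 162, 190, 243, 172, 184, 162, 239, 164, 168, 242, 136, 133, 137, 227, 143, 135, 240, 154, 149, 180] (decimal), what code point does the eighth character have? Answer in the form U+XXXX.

Offset 0: leading byte 0xF0 = 11110000 → 4-byte char #1 = F0 93 90 84.
Offset 4: leading byte 0xF0 = 11110000 → 4-byte char #2 = F0 93 87 91.
Offset 8: leading byte 0xD1 = 11010001 → 2-byte char #3 = D1 8D.
Offset 10: leading byte 0xE3 = 11100011 → 3-byte char #4 = E3 A2 BE.
Offset 13: leading byte 0xF3 = 11110011 → 4-byte char #5 = F3 AC B8 A2.
Offset 17: leading byte 0xEF = 11101111 → 3-byte char #6 = EF A4 A8.
Offset 20: leading byte 0xF2 = 11110010 → 4-byte char #7 = F2 88 85 89.
Offset 24: leading byte 0xE3 = 11100011 → 3-byte char #8 = E3 8F 87.
Leading byte 0xE3 = 11100011 matches 1110xxxx → 3-byte sequence.
Byte 1: 0xE3 = 11100011, payload 0011 (4 bits).
Byte 2: 0x8F = 10001111 (10xxxxxx ✓), payload 001111.
Byte 3: 0x87 = 10000111 (10xxxxxx ✓), payload 000111.
Concatenate: 0011001111000111 = 0x33C7 (16 bits → U+33C7).

U+33C7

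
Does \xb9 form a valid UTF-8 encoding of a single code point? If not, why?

Byte 0xB9 = 10111001 has the form 10xxxxxx — a continuation byte — but there is no preceding leading byte.

invalid (continuation byte with no leading byte)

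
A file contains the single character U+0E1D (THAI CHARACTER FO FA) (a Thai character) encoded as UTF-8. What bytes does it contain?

E0 B8 9D

U+0E1D = 0xE1D = 3613 decimal. In range U+0800–U+FFFF → 3-byte form: 1110xxxx 10xxxxxx 10xxxxxx.
Binary (16 bits): 0000111000011101.
Split 4+6+6: 0000 | 111000 | 011101.
Byte 1: 11100000 = 0xE0.
Byte 2: 10111000 = 0xB8.
Byte 3: 10011101 = 0x9D.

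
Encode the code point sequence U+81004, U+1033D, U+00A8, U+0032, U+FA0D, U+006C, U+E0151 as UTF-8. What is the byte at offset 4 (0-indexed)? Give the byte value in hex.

U+81004 → 4-byte form F2 81 80 84 at offsets 0–3.
U+1033D → 4-byte form F0 90 8C BD at offsets 4–7.
Offset 4 falls in char 2's range; it's byte 1 of F0 90 8C BD = 0xF0.

0xF0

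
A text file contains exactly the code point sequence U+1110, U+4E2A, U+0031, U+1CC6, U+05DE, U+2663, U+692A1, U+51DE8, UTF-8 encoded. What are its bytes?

U+1110: 3-byte form → E1 84 90.
U+4E2A: 3-byte form → E4 B8 AA.
U+0031: 1-byte form → 31.
U+1CC6: 3-byte form → E1 B3 86.
U+05DE: 2-byte form → D7 9E.
U+2663: 3-byte form → E2 99 A3.
U+692A1: 4-byte form → F1 A9 8A A1.
U+51DE8: 4-byte form → F1 91 B7 A8.
Concatenated (23 bytes): E1 84 90 E4 B8 AA 31 E1 B3 86 D7 9E E2 99 A3 F1 A9 8A A1 F1 91 B7 A8.

E1 84 90 E4 B8 AA 31 E1 B3 86 D7 9E E2 99 A3 F1 A9 8A A1 F1 91 B7 A8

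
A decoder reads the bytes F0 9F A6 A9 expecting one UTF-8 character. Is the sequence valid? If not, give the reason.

valid

Leading byte 0xF0 = 11110000 → 4-byte form.
Continuation bytes 0x9F=10011111, 0xA6=10100110, 0xA9=10101001 all match 10xxxxxx.
Decoded value 0x1F9A9 is ≥ 0x10000 (shortest form) and not a surrogate.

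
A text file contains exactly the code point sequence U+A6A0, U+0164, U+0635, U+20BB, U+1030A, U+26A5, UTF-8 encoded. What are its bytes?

U+A6A0: 3-byte form → EA 9A A0.
U+0164: 2-byte form → C5 A4.
U+0635: 2-byte form → D8 B5.
U+20BB: 3-byte form → E2 82 BB.
U+1030A: 4-byte form → F0 90 8C 8A.
U+26A5: 3-byte form → E2 9A A5.
Concatenated (17 bytes): EA 9A A0 C5 A4 D8 B5 E2 82 BB F0 90 8C 8A E2 9A A5.

EA 9A A0 C5 A4 D8 B5 E2 82 BB F0 90 8C 8A E2 9A A5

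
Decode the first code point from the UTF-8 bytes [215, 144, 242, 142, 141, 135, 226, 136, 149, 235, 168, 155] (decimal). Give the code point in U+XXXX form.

Offset 0: leading byte 0xD7 = 11010111 → 2-byte char #1 = D7 90.
Leading byte 0xD7 = 11010111 matches 110xxxxx → 2-byte sequence.
Byte 1: 0xD7 = 11010111, payload 10111 (5 bits).
Byte 2: 0x90 = 10010000 (10xxxxxx ✓), payload 010000.
Concatenate: 10111010000 = 0x5D0 (11 bits → U+05D0).

U+05D0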